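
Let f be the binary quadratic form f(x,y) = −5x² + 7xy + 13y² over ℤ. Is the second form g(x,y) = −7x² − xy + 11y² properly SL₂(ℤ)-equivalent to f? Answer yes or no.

D₁ = 309, D₂ = 309
river cycle of f (length 6): (-5, 17, 1), (1, 17, -5), (-5, 13, 7), (7, 15, -3), (-3, 15, 7), (7, 13, -5)
river cycle of g (length 6): (-7, 13, 5), (5, 17, -1), (-1, 17, 5), (5, 13, -7), (-7, 15, 3), (3, 15, -7)
cycles differ ⇒ inequivalent

no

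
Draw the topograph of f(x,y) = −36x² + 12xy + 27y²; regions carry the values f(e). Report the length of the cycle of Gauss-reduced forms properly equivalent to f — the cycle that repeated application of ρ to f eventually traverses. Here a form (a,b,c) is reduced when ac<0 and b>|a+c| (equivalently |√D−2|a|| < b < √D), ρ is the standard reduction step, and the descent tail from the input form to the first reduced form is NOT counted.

D = 4032, ⌊√D⌋ = 63
river: ρ → (27,42,-21)
river: ρ → (-21,42,27)
river: ρ → (27,12,-36)
river: ρ → (-36,60,3)
river: ρ → (3,60,-36)
river: ρ → (-36,12,27)
ρ-cycle length = 6 (tail of 0 descent steps not counted)

6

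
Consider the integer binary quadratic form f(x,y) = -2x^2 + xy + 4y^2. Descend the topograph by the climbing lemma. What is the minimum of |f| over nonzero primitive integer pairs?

descent: ρ → (4,-1,-2)
descent: ρ → (-2,5,1)  [lands on river]
river: ρ → (1,5,-2)
river: ρ → (-2,3,3)
river: ρ → (3,3,-2)
closes: descent 2, river 4
min |a| on river = 1

1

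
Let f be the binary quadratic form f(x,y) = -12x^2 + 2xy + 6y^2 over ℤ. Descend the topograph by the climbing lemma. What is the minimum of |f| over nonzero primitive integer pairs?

descent: ρ → (6,10,-8)  [lands on river]
river: ρ → (-8,6,8)
river: ρ → (8,10,-6)
river: ρ → (-6,14,4)
river: ρ → (4,10,-12)
river: ρ → (-12,14,2)
river: ρ → (2,14,-12)
river: ρ → (-12,10,4)
river: ρ → (4,14,-6)
river: ρ → (-6,10,8)
river: ρ → (8,6,-8)
river: ρ → (-8,10,6)
river: ρ → (6,14,-4)
river: ρ → (-4,10,12)
river: ρ → (12,14,-2)
river: ρ → (-2,14,12)
river: ρ → (12,10,-4)
river: ρ → (-4,14,6)
closes: descent 1, river 18
min |a| on river = 2

2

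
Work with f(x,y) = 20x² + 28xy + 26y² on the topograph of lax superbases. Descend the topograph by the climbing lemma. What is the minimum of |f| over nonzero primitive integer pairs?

translate: b→-12 (≡28 mod 40), so (20,28,26)→(20,-12,18)
flip: (20,-12,18)→(18,12,20)
reduced (well bottom): (18,12,20) with a≤c, −a<b≤a
well minimum = a = 18

18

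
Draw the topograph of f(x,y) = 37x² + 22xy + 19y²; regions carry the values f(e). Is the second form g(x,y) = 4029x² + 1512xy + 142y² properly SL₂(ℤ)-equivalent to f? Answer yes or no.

D₁ = -2328, D₂ = -2328
f: flip: (37,22,19)→(19,-22,37)
f: translate: b→16 (≡-22 mod 38), so (19,-22,37)→(19,16,34)
f: reduced (well bottom): (19,16,34) with a≤c, −a<b≤a
g: flip: (4029,1512,142)→(142,-1512,4029)
g: translate: b→-92 (≡-1512 mod 284), so (142,-1512,4029)→(142,-92,19)
g: flip: (142,-92,19)→(19,92,142)
g: translate: b→16 (≡92 mod 38), so (19,92,142)→(19,16,34)
g: reduced (well bottom): (19,16,34) with a≤c, −a<b≤a
reduced forms (19, 16, 34) vs (19, 16, 34) ⇒ equivalent

yes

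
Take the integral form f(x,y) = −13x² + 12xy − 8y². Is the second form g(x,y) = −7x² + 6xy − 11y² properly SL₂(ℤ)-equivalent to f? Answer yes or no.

D₁ = -272, D₂ = -272
f is negative-definite; reduce −f:
−f: flip: (13,-12,8)→(8,12,13)
−f: translate: b→-4 (≡12 mod 16), so (8,12,13)→(8,-4,9)
−f: reduced (well bottom): (8,-4,9) with a≤c, −a<b≤a
flip sign back: reduced form of f is (-8,4,-9)
g is negative-definite; reduce −g:
−g: reduced (well bottom): (7,-6,11) with a≤c, −a<b≤a
flip sign back: reduced form of g is (-7,6,-11)
reduced forms (-8, 4, -9) vs (-7, 6, -11) ⇒ inequivalent

no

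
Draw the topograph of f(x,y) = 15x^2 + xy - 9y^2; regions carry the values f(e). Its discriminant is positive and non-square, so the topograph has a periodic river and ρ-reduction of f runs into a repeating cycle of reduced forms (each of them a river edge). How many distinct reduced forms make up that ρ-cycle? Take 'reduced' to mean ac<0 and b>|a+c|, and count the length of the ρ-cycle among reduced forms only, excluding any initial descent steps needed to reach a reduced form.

D = 541, ⌊√D⌋ = 23
descent: ρ → (-9,17,7)  [lands on river]
river: ρ → (7,11,-15)
river: ρ → (-15,19,3)
river: ρ → (3,23,-1)
river: ρ → (-1,23,3)
river: ρ → (3,19,-15)
river: ρ → (-15,11,7)
river: ρ → (7,17,-9)
river: ρ → (-9,19,5)
river: ρ → (5,21,-5)
river: ρ → (-5,19,9)
river: ρ → (9,17,-7)
river: ρ → (-7,11,15)
river: ρ → (15,19,-3)
river: ρ → (-3,23,1)
river: ρ → (1,23,-3)
river: ρ → (-3,19,15)
river: ρ → (15,11,-7)
river: ρ → (-7,17,9)
river: ρ → (9,19,-5)
river: ρ → (-5,21,5)
river: ρ → (5,19,-9)
ρ-cycle length = 22 (tail of 1 descent step not counted)

22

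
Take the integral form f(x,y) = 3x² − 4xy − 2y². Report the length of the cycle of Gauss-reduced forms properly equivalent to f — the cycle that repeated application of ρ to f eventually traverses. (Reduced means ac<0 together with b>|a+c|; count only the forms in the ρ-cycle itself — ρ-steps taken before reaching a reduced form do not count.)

D = 40, ⌊√D⌋ = 6
descent: ρ → (-2,4,3)  [lands on river]
river: ρ → (3,2,-3)
river: ρ → (-3,4,2)
river: ρ → (2,4,-3)
river: ρ → (-3,2,3)
river: ρ → (3,4,-2)
ρ-cycle length = 6 (tail of 1 descent step not counted)

6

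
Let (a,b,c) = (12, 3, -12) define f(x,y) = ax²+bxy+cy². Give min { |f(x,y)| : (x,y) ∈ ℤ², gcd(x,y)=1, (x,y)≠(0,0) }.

river: ρ → (-12,21,3)
river: ρ → (3,21,-12)
river: ρ → (-12,3,12)
river: ρ → (12,21,-3)
river: ρ → (-3,21,12)
river: ρ → (12,3,-12)
closes: descent 0, river 6
min |a| on river = 3

3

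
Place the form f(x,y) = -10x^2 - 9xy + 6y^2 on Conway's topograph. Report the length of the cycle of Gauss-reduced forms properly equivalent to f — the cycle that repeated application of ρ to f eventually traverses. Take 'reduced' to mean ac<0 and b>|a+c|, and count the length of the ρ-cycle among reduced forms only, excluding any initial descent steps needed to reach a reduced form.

D = 321, ⌊√D⌋ = 17
descent: ρ → (6,9,-10)  [lands on river]
river: ρ → (-10,11,5)
river: ρ → (5,9,-12)
river: ρ → (-12,15,2)
river: ρ → (2,17,-4)
river: ρ → (-4,15,6)
ρ-cycle length = 6 (tail of 1 descent step not counted)

6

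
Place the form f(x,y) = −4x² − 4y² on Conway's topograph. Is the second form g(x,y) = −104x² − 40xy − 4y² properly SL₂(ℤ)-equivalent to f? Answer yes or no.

D₁ = -64, D₂ = -64
f is negative-definite; reduce −f:
−f: reduced (well bottom): (4,0,4) with a≤c, −a<b≤a
flip sign back: reduced form of f is (-4,0,-4)
g is negative-definite; reduce −g:
−g: flip: (104,40,4)→(4,-40,104)
−g: translate: b→0 (≡-40 mod 8), so (4,-40,104)→(4,0,4)
−g: reduced (well bottom): (4,0,4) with a≤c, −a<b≤a
flip sign back: reduced form of g is (-4,0,-4)
reduced forms (-4, 0, -4) vs (-4, 0, -4) ⇒ equivalent

yes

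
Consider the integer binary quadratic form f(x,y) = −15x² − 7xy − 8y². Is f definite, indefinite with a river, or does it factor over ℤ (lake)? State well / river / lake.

D = b²−4ac = (-7)² − 4·(-15)·(-8) = -431
D < 0 ⇒ definite ⇒ every region one sign ⇒ single well

well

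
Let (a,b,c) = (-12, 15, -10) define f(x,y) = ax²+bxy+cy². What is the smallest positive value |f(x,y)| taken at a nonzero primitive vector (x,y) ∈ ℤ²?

translate: b→9 (≡-15 mod 24), so (12,-15,10)→(12,9,7)
flip: (12,9,7)→(7,-9,12)
translate: b→5 (≡-9 mod 14), so (7,-9,12)→(7,5,10)
reduced (well bottom): (7,5,10) with a≤c, −a<b≤a
well minimum |f| = |-7| = 7 (negative-definite)

7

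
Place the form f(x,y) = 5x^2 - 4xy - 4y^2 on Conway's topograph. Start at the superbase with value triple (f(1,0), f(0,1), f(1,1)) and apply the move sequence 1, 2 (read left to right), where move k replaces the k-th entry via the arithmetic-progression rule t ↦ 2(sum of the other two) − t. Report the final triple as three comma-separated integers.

start (5,-4,-3) = (f(1,0),f(0,1),f(1,1))
replace slot 1: 2·((-4)+(-3)) − 5 = -19 → (-19,-4,-3)
replace slot 2: 2·((-19)+(-3)) − (-4) = -40 → (-19,-40,-3)

-19,-40,-3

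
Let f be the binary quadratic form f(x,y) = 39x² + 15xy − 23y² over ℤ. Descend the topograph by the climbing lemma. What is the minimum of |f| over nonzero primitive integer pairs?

descent: ρ → (-23,31,31)  [lands on river]
river: ρ → (31,31,-23)
river: ρ → (-23,61,1)
river: ρ → (1,61,-23)
closes: descent 1, river 4
min |a| on river = 1

1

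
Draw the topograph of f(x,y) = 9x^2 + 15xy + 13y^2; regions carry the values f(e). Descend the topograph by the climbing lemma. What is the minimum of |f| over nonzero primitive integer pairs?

translate: b→-3 (≡15 mod 18), so (9,15,13)→(9,-3,7)
flip: (9,-3,7)→(7,3,9)
reduced (well bottom): (7,3,9) with a≤c, −a<b≤a
well minimum = a = 7

7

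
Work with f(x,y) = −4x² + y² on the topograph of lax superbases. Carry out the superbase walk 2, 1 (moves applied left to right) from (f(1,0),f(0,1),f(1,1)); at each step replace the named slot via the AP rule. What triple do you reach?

start (-4,1,-3) = (f(1,0),f(0,1),f(1,1))
replace slot 2: 2·((-4)+(-3)) − 1 = -15 → (-4,-15,-3)
replace slot 1: 2·((-15)+(-3)) − (-4) = -32 → (-32,-15,-3)

-32,-15,-3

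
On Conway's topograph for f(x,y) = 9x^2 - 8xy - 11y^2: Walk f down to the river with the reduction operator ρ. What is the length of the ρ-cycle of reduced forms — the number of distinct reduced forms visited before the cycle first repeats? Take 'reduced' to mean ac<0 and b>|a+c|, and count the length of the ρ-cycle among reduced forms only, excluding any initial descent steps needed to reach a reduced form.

D = 460, ⌊√D⌋ = 21
descent: ρ → (-11,8,9)  [lands on river]
river: ρ → (9,10,-10)
river: ρ → (-10,10,9)
river: ρ → (9,8,-11)
river: ρ → (-11,14,6)
river: ρ → (6,10,-15)
river: ρ → (-15,20,1)
river: ρ → (1,20,-15)
river: ρ → (-15,10,6)
river: ρ → (6,14,-11)
ρ-cycle length = 10 (tail of 1 descent step not counted)

10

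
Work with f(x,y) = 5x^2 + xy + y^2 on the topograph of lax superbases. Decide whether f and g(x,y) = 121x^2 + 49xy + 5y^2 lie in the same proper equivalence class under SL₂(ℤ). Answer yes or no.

D₁ = -19, D₂ = -19
f: flip: (5,1,1)→(1,-1,5)
f: translate: b→1 (≡-1 mod 2), so (1,-1,5)→(1,1,5)
f: reduced (well bottom): (1,1,5) with a≤c, −a<b≤a
g: flip: (121,49,5)→(5,-49,121)
g: translate: b→1 (≡-49 mod 10), so (5,-49,121)→(5,1,1)
g: flip: (5,1,1)→(1,-1,5)
g: translate: b→1 (≡-1 mod 2), so (1,-1,5)→(1,1,5)
g: reduced (well bottom): (1,1,5) with a≤c, −a<b≤a
reduced forms (1, 1, 5) vs (1, 1, 5) ⇒ equivalent

yes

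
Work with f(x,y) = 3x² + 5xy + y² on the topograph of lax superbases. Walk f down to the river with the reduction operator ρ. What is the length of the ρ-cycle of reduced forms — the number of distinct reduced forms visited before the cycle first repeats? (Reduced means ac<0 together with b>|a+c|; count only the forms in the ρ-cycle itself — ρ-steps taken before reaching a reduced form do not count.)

D = 13, ⌊√D⌋ = 3
descent: ρ → (1,3,-1)  [lands on river]
river: ρ → (-1,3,1)
ρ-cycle length = 2 (tail of 1 descent step not counted)

2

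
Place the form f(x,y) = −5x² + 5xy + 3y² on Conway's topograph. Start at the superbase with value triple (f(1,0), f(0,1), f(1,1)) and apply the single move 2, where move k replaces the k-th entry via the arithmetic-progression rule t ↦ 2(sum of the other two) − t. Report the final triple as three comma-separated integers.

start (-5,3,3) = (f(1,0),f(0,1),f(1,1))
replace slot 2: 2·((-5)+3) − 3 = -7 → (-5,-7,3)

-5,-7,3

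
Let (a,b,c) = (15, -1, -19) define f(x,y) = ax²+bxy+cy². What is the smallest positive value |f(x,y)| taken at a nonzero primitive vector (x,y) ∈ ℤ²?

descent: ρ → (-19,1,15)
descent: ρ → (15,29,-5)  [lands on river]
river: ρ → (-5,31,9)
river: ρ → (9,23,-17)
river: ρ → (-17,11,15)
river: ρ → (15,19,-13)
river: ρ → (-13,33,1)
river: ρ → (1,33,-13)
river: ρ → (-13,19,15)
river: ρ → (15,11,-17)
river: ρ → (-17,23,9)
river: ρ → (9,31,-5)
river: ρ → (-5,29,15)
river: ρ → (15,31,-3)
river: ρ → (-3,29,25)
river: ρ → (25,21,-7)
river: ρ → (-7,21,25)
river: ρ → (25,29,-3)
river: ρ → (-3,31,15)
closes: descent 2, river 18
min |a| on river = 1

1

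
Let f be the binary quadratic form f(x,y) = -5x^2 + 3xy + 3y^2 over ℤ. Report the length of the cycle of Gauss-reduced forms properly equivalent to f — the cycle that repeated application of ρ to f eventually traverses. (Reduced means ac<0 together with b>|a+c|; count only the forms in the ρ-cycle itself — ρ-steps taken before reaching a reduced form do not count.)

D = 69, ⌊√D⌋ = 8
river: ρ → (3,3,-5)
river: ρ → (-5,7,1)
river: ρ → (1,7,-5)
river: ρ → (-5,3,3)
ρ-cycle length = 4 (tail of 0 descent steps not counted)

4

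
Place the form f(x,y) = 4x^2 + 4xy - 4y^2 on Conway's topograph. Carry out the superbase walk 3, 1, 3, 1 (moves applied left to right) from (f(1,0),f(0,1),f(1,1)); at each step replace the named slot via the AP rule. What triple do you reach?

start (4,-4,4) = (f(1,0),f(0,1),f(1,1))
replace slot 3: 2·(4+(-4)) − 4 = -4 → (4,-4,-4)
replace slot 1: 2·((-4)+(-4)) − 4 = -20 → (-20,-4,-4)
replace slot 3: 2·((-20)+(-4)) − (-4) = -44 → (-20,-4,-44)
replace slot 1: 2·((-4)+(-44)) − (-20) = -76 → (-76,-4,-44)

-76,-4,-44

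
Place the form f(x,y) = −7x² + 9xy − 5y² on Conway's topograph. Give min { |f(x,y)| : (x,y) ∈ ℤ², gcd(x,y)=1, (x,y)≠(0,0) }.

translate: b→5 (≡-9 mod 14), so (7,-9,5)→(7,5,3)
flip: (7,5,3)→(3,-5,7)
translate: b→1 (≡-5 mod 6), so (3,-5,7)→(3,1,5)
reduced (well bottom): (3,1,5) with a≤c, −a<b≤a
well minimum |f| = |-3| = 3 (negative-definite)

3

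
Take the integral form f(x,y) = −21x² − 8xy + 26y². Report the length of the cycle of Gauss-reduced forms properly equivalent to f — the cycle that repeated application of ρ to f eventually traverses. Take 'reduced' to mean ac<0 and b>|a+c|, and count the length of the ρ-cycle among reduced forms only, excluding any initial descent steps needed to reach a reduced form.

D = 2248, ⌊√D⌋ = 47
descent: ρ → (26,8,-21)  [lands on river]
river: ρ → (-21,34,13)
river: ρ → (13,44,-6)
river: ρ → (-6,40,27)
river: ρ → (27,14,-19)
river: ρ → (-19,24,22)
river: ρ → (22,20,-21)
river: ρ → (-21,22,21)
river: ρ → (21,20,-22)
river: ρ → (-22,24,19)
river: ρ → (19,14,-27)
river: ρ → (-27,40,6)
river: ρ → (6,44,-13)
river: ρ → (-13,34,21)
river: ρ → (21,8,-26)
river: ρ → (-26,44,3)
river: ρ → (3,46,-11)
river: ρ → (-11,42,11)
river: ρ → (11,46,-3)
river: ρ → (-3,44,26)
ρ-cycle length = 20 (tail of 1 descent step not counted)

20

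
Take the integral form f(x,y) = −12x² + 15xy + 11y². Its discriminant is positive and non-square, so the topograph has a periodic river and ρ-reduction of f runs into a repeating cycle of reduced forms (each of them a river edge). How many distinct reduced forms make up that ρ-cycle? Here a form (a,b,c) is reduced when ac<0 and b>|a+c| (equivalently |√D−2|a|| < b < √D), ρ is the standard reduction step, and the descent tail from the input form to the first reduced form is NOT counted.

D = 753, ⌊√D⌋ = 27
river: ρ → (11,7,-16)
river: ρ → (-16,25,2)
river: ρ → (2,27,-3)
river: ρ → (-3,27,2)
river: ρ → (2,25,-16)
river: ρ → (-16,7,11)
river: ρ → (11,15,-12)
river: ρ → (-12,9,14)
river: ρ → (14,19,-7)
river: ρ → (-7,23,8)
river: ρ → (8,25,-4)
river: ρ → (-4,23,14)
river: ρ → (14,5,-13)
river: ρ → (-13,21,6)
river: ρ → (6,27,-1)
river: ρ → (-1,27,6)
river: ρ → (6,21,-13)
river: ρ → (-13,5,14)
river: ρ → (14,23,-4)
river: ρ → (-4,25,8)
river: ρ → (8,23,-7)
river: ρ → (-7,19,14)
river: ρ → (14,9,-12)
river: ρ → (-12,15,11)
ρ-cycle length = 24 (tail of 0 descent steps not counted)

24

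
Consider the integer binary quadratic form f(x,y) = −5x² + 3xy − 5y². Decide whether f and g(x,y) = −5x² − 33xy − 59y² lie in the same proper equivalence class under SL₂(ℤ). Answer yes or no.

D₁ = -91, D₂ = -91
f is negative-definite; reduce −f:
−f: flip: (5,-3,5)→(5,3,5)
−f: reduced (well bottom): (5,3,5) with a≤c, −a<b≤a
flip sign back: reduced form of f is (-5,-3,-5)
g is negative-definite; reduce −g:
−g: translate: b→3 (≡33 mod 10), so (5,33,59)→(5,3,5)
−g: reduced (well bottom): (5,3,5) with a≤c, −a<b≤a
flip sign back: reduced form of g is (-5,-3,-5)
reduced forms (-5, -3, -5) vs (-5, -3, -5) ⇒ equivalent

yes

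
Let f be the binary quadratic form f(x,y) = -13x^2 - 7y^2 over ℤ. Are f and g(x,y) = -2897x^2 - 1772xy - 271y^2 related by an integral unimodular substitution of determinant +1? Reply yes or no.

D₁ = -364, D₂ = -364
f is negative-definite; reduce −f:
−f: flip: (13,0,7)→(7,0,13)
−f: reduced (well bottom): (7,0,13) with a≤c, −a<b≤a
flip sign back: reduced form of f is (-7,0,-13)
g is negative-definite; reduce −g:
−g: flip: (2897,1772,271)→(271,-1772,2897)
−g: translate: b→-146 (≡-1772 mod 542), so (271,-1772,2897)→(271,-146,20)
−g: flip: (271,-146,20)→(20,146,271)
−g: translate: b→-14 (≡146 mod 40), so (20,146,271)→(20,-14,7)
−g: flip: (20,-14,7)→(7,14,20)
−g: translate: b→0 (≡14 mod 14), so (7,14,20)→(7,0,13)
−g: reduced (well bottom): (7,0,13) with a≤c, −a<b≤a
flip sign back: reduced form of g is (-7,0,-13)
reduced forms (-7, 0, -13) vs (-7, 0, -13) ⇒ equivalent

yes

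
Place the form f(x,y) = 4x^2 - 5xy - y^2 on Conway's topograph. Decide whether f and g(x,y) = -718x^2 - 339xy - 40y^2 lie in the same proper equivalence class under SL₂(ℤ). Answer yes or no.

D₁ = 41, D₂ = 41
river cycle of f (length 10): (-1, 5, 4), (4, 3, -2), (-2, 5, 2), (2, 3, -4), (-4, 5, 1), (1, 5, -4), (-4, 3, 2), (2, 5, -2), (-2, 3, 4), (4, 5, -1)
river cycle of g (length 10): (-2, 5, 2), (2, 3, -4), (-4, 5, 1), (1, 5, -4), (-4, 3, 2), (2, 5, -2), (-2, 3, 4), (4, 5, -1), (-1, 5, 4), (4, 3, -2)
cycles coincide ⇒ equivalent

yes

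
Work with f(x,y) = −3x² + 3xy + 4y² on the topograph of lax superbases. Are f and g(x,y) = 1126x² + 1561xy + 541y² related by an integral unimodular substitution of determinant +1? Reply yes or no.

D₁ = 57, D₂ = 57
river cycle of f (length 6): (4, 5, -2), (-2, 7, 1), (1, 7, -2), (-2, 5, 4), (4, 3, -3), (-3, 3, 4)
river cycle of g (length 6): (-2, 7, 1), (1, 7, -2), (-2, 5, 4), (4, 3, -3), (-3, 3, 4), (4, 5, -2)
cycles coincide ⇒ equivalent

yes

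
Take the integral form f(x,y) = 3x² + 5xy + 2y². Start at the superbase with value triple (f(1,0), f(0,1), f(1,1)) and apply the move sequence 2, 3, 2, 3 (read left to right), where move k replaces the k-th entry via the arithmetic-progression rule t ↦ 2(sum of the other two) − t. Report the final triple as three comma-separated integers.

start (3,2,10) = (f(1,0),f(0,1),f(1,1))
replace slot 2: 2·(3+10) − 2 = 24 → (3,24,10)
replace slot 3: 2·(3+24) − 10 = 44 → (3,24,44)
replace slot 2: 2·(3+44) − 24 = 70 → (3,70,44)
replace slot 3: 2·(3+70) − 44 = 102 → (3,70,102)

3,70,102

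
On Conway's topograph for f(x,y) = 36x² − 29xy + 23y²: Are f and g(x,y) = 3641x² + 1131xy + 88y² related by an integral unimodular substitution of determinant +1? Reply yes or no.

D₁ = -2471, D₂ = -2471
f: flip: (36,-29,23)→(23,29,36)
f: translate: b→-17 (≡29 mod 46), so (23,29,36)→(23,-17,30)
f: reduced (well bottom): (23,-17,30) with a≤c, −a<b≤a
g: flip: (3641,1131,88)→(88,-1131,3641)
g: translate: b→-75 (≡-1131 mod 176), so (88,-1131,3641)→(88,-75,23)
g: flip: (88,-75,23)→(23,75,88)
g: translate: b→-17 (≡75 mod 46), so (23,75,88)→(23,-17,30)
g: reduced (well bottom): (23,-17,30) with a≤c, −a<b≤a
reduced forms (23, -17, 30) vs (23, -17, 30) ⇒ equivalent

yes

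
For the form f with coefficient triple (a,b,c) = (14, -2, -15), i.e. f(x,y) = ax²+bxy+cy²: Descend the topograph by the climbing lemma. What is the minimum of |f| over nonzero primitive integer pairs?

descent: ρ → (-15,2,14)  [lands on river]
river: ρ → (14,26,-3)
river: ρ → (-3,28,5)
river: ρ → (5,22,-18)
river: ρ → (-18,14,9)
river: ρ → (9,22,-10)
river: ρ → (-10,18,13)
river: ρ → (13,8,-15)
river: ρ → (-15,22,6)
river: ρ → (6,26,-7)
river: ρ → (-7,16,21)
river: ρ → (21,26,-2)
river: ρ → (-2,26,21)
river: ρ → (21,16,-7)
river: ρ → (-7,26,6)
river: ρ → (6,22,-15)
river: ρ → (-15,8,13)
river: ρ → (13,18,-10)
river: ρ → (-10,22,9)
river: ρ → (9,14,-18)
river: ρ → (-18,22,5)
river: ρ → (5,28,-3)
river: ρ → (-3,26,14)
river: ρ → (14,2,-15)
river: ρ → (-15,28,1)
river: ρ → (1,28,-15)
closes: descent 1, river 26
min |a| on river = 1

1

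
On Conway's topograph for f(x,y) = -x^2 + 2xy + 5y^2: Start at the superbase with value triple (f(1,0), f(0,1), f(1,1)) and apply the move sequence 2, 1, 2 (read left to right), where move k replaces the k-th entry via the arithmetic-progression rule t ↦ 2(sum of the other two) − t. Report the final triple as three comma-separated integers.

start (-1,5,6) = (f(1,0),f(0,1),f(1,1))
replace slot 2: 2·((-1)+6) − 5 = 5 → (-1,5,6)
replace slot 1: 2·(5+6) − (-1) = 23 → (23,5,6)
replace slot 2: 2·(23+6) − 5 = 53 → (23,53,6)

23,53,6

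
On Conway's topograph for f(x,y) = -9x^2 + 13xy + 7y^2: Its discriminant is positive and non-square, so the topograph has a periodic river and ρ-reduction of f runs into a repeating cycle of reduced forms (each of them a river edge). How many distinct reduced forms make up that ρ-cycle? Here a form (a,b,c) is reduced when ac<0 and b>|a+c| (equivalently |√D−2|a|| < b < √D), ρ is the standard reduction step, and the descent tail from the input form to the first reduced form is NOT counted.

D = 421, ⌊√D⌋ = 20
river: ρ → (7,15,-7)
river: ρ → (-7,13,9)
river: ρ → (9,5,-11)
river: ρ → (-11,17,3)
river: ρ → (3,19,-5)
river: ρ → (-5,11,15)
river: ρ → (15,19,-1)
river: ρ → (-1,19,15)
river: ρ → (15,11,-5)
river: ρ → (-5,19,3)
river: ρ → (3,17,-11)
river: ρ → (-11,5,9)
river: ρ → (9,13,-7)
river: ρ → (-7,15,7)
river: ρ → (7,13,-9)
river: ρ → (-9,5,11)
river: ρ → (11,17,-3)
river: ρ → (-3,19,5)
river: ρ → (5,11,-15)
river: ρ → (-15,19,1)
river: ρ → (1,19,-15)
river: ρ → (-15,11,5)
river: ρ → (5,19,-3)
river: ρ → (-3,17,11)
river: ρ → (11,5,-9)
river: ρ → (-9,13,7)
ρ-cycle length = 26 (tail of 0 descent steps not counted)

26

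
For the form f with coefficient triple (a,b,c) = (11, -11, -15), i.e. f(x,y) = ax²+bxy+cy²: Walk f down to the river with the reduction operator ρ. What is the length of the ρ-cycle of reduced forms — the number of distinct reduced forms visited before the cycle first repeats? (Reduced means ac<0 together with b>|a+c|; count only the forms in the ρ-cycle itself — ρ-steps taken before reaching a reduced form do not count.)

D = 781, ⌊√D⌋ = 27
descent: ρ → (-15,11,11)  [lands on river]
river: ρ → (11,11,-15)
river: ρ → (-15,19,7)
river: ρ → (7,23,-9)
river: ρ → (-9,13,17)
river: ρ → (17,21,-5)
river: ρ → (-5,19,21)
river: ρ → (21,23,-3)
river: ρ → (-3,25,13)
river: ρ → (13,27,-1)
river: ρ → (-1,27,13)
river: ρ → (13,25,-3)
river: ρ → (-3,23,21)
river: ρ → (21,19,-5)
river: ρ → (-5,21,17)
river: ρ → (17,13,-9)
river: ρ → (-9,23,7)
river: ρ → (7,19,-15)
ρ-cycle length = 18 (tail of 1 descent step not counted)

18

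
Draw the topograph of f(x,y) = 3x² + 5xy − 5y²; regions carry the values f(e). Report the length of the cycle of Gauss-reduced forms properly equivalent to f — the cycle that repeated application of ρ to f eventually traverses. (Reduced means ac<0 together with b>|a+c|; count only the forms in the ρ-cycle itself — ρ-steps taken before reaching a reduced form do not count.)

D = 85, ⌊√D⌋ = 9
river: ρ → (-5,5,3)
river: ρ → (3,7,-3)
river: ρ → (-3,5,5)
river: ρ → (5,5,-3)
river: ρ → (-3,7,3)
river: ρ → (3,5,-5)
ρ-cycle length = 6 (tail of 0 descent steps not counted)

6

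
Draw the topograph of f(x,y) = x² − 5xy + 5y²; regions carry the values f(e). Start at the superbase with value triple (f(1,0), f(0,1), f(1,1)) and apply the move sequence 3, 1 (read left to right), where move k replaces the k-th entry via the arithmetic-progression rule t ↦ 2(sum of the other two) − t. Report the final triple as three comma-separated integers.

start (1,5,1) = (f(1,0),f(0,1),f(1,1))
replace slot 3: 2·(1+5) − 1 = 11 → (1,5,11)
replace slot 1: 2·(5+11) − 1 = 31 → (31,5,11)

31,5,11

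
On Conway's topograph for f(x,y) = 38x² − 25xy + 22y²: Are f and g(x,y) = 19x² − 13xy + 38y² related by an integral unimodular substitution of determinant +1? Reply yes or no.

D₁ = -2719, D₂ = -2719
f: flip: (38,-25,22)→(22,25,38)
f: translate: b→-19 (≡25 mod 44), so (22,25,38)→(22,-19,35)
f: reduced (well bottom): (22,-19,35) with a≤c, −a<b≤a
g: reduced (well bottom): (19,-13,38) with a≤c, −a<b≤a
reduced forms (22, -19, 35) vs (19, -13, 38) ⇒ inequivalent

no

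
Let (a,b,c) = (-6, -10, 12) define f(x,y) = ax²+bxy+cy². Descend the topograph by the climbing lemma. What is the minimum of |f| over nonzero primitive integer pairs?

descent: ρ → (12,10,-6)  [lands on river]
river: ρ → (-6,14,8)
river: ρ → (8,18,-2)
river: ρ → (-2,18,8)
river: ρ → (8,14,-6)
river: ρ → (-6,10,12)
river: ρ → (12,14,-4)
river: ρ → (-4,18,4)
river: ρ → (4,14,-12)
river: ρ → (-12,10,6)
river: ρ → (6,14,-8)
river: ρ → (-8,18,2)
river: ρ → (2,18,-8)
river: ρ → (-8,14,6)
river: ρ → (6,10,-12)
river: ρ → (-12,14,4)
river: ρ → (4,18,-4)
river: ρ → (-4,14,12)
closes: descent 1, river 18
min |a| on river = 2

2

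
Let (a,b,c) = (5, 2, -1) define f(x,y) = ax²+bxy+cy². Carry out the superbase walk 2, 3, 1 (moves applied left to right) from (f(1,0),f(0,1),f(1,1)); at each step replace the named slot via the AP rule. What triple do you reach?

start (5,-1,6) = (f(1,0),f(0,1),f(1,1))
replace slot 2: 2·(5+6) − (-1) = 23 → (5,23,6)
replace slot 3: 2·(5+23) − 6 = 50 → (5,23,50)
replace slot 1: 2·(23+50) − 5 = 141 → (141,23,50)

141,23,50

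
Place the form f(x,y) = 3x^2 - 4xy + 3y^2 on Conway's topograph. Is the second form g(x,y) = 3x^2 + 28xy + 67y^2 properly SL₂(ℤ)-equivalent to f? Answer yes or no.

D₁ = -20, D₂ = -20
f: translate: b→2 (≡-4 mod 6), so (3,-4,3)→(3,2,2)
f: flip: (3,2,2)→(2,-2,3)
f: translate: b→2 (≡-2 mod 4), so (2,-2,3)→(2,2,3)
f: reduced (well bottom): (2,2,3) with a≤c, −a<b≤a
g: translate: b→-2 (≡28 mod 6), so (3,28,67)→(3,-2,2)
g: flip: (3,-2,2)→(2,2,3)
g: reduced (well bottom): (2,2,3) with a≤c, −a<b≤a
reduced forms (2, 2, 3) vs (2, 2, 3) ⇒ equivalent

yes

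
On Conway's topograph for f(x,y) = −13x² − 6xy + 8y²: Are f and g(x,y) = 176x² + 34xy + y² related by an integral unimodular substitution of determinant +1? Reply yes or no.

D₁ = 452, D₂ = 452
river cycle of f (length 18): (8, 6, -13), (-13, 20, 1), (1, 20, -13), (-13, 6, 8), (8, 10, -11), (-11, 12, 7), (7, 16, -7), (-7, 12, 11), (11, 10, -8), (-8, 6, 13), … (8 more)
river cycle of g (length 18): (1, 20, -13), (-13, 6, 8), (8, 10, -11), (-11, 12, 7), (7, 16, -7), (-7, 12, 11), (11, 10, -8), (-8, 6, 13), (13, 20, -1), (-1, 20, 13), … (8 more)
cycles coincide ⇒ equivalent

yes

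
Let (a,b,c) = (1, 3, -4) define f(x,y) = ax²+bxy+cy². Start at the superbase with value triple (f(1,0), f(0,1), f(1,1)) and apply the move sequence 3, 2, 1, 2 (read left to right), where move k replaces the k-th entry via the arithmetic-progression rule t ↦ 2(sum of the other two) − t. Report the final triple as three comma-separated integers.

start (1,-4,0) = (f(1,0),f(0,1),f(1,1))
replace slot 3: 2·(1+(-4)) − 0 = -6 → (1,-4,-6)
replace slot 2: 2·(1+(-6)) − (-4) = -6 → (1,-6,-6)
replace slot 1: 2·((-6)+(-6)) − 1 = -25 → (-25,-6,-6)
replace slot 2: 2·((-25)+(-6)) − (-6) = -56 → (-25,-56,-6)

-25,-56,-6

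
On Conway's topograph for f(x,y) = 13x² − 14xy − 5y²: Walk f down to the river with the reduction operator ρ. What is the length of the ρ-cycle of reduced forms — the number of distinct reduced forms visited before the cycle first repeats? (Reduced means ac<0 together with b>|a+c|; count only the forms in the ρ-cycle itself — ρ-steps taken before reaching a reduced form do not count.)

D = 456, ⌊√D⌋ = 21
descent: ρ → (-5,14,13)  [lands on river]
river: ρ → (13,12,-6)
river: ρ → (-6,12,13)
river: ρ → (13,14,-5)
river: ρ → (-5,16,10)
river: ρ → (10,4,-11)
river: ρ → (-11,18,3)
river: ρ → (3,18,-11)
river: ρ → (-11,4,10)
river: ρ → (10,16,-5)
ρ-cycle length = 10 (tail of 1 descent step not counted)

10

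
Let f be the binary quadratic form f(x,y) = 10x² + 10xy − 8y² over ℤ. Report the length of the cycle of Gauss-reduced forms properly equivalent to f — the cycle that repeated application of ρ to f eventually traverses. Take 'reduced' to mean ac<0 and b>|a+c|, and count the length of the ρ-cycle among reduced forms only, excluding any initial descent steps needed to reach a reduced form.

D = 420, ⌊√D⌋ = 20
river: ρ → (-8,6,12)
river: ρ → (12,18,-2)
river: ρ → (-2,18,12)
river: ρ → (12,6,-8)
river: ρ → (-8,10,10)
river: ρ → (10,10,-8)
ρ-cycle length = 6 (tail of 0 descent steps not counted)

6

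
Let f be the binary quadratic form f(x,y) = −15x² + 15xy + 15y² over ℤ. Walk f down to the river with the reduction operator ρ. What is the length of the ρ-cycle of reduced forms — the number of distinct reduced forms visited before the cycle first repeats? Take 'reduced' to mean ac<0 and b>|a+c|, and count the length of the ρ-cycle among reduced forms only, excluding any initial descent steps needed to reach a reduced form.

D = 1125, ⌊√D⌋ = 33
river: ρ → (15,15,-15)
river: ρ → (-15,15,15)
ρ-cycle length = 2 (tail of 0 descent steps not counted)

2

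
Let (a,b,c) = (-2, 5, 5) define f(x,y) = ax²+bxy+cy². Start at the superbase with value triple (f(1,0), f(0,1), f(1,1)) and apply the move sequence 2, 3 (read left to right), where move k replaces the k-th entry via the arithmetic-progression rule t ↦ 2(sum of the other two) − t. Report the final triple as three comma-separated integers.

start (-2,5,8) = (f(1,0),f(0,1),f(1,1))
replace slot 2: 2·((-2)+8) − 5 = 7 → (-2,7,8)
replace slot 3: 2·((-2)+7) − 8 = 2 → (-2,7,2)

-2,7,2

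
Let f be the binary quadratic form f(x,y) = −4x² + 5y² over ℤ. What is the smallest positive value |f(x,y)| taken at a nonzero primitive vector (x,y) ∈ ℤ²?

descent: ρ → (5,0,-4)
descent: ρ → (-4,8,1)  [lands on river]
river: ρ → (1,8,-4)
closes: descent 2, river 2
min |a| on river = 1

1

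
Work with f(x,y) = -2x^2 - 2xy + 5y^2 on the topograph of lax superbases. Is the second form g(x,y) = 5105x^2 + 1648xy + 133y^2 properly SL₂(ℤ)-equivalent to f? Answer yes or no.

D₁ = 44, D₂ = 44
river cycle of f (length 2): (-2, 6, 1), (1, 6, -2)
river cycle of g (length 2): (-2, 6, 1), (1, 6, -2)
cycles coincide ⇒ equivalent

yes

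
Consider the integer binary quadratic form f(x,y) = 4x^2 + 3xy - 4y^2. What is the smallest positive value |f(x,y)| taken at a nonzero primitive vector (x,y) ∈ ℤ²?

river: ρ → (-4,5,3)
river: ρ → (3,7,-2)
river: ρ → (-2,5,6)
river: ρ → (6,7,-1)
river: ρ → (-1,7,6)
river: ρ → (6,5,-2)
river: ρ → (-2,7,3)
river: ρ → (3,5,-4)
river: ρ → (-4,3,4)
river: ρ → (4,5,-3)
river: ρ → (-3,7,2)
river: ρ → (2,5,-6)
river: ρ → (-6,7,1)
river: ρ → (1,7,-6)
river: ρ → (-6,5,2)
river: ρ → (2,7,-3)
river: ρ → (-3,5,4)
river: ρ → (4,3,-4)
closes: descent 0, river 18
min |a| on river = 1

1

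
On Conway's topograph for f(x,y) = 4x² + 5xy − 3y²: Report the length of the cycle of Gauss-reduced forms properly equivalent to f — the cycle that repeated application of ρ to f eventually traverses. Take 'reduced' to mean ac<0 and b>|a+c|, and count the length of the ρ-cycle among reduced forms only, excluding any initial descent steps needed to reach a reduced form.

D = 73, ⌊√D⌋ = 8
river: ρ → (-3,7,2)
river: ρ → (2,5,-6)
river: ρ → (-6,7,1)
river: ρ → (1,7,-6)
river: ρ → (-6,5,2)
river: ρ → (2,7,-3)
river: ρ → (-3,5,4)
river: ρ → (4,3,-4)
river: ρ → (-4,5,3)
river: ρ → (3,7,-2)
river: ρ → (-2,5,6)
river: ρ → (6,7,-1)
river: ρ → (-1,7,6)
river: ρ → (6,5,-2)
river: ρ → (-2,7,3)
river: ρ → (3,5,-4)
river: ρ → (-4,3,4)
river: ρ → (4,5,-3)
ρ-cycle length = 18 (tail of 0 descent steps not counted)

18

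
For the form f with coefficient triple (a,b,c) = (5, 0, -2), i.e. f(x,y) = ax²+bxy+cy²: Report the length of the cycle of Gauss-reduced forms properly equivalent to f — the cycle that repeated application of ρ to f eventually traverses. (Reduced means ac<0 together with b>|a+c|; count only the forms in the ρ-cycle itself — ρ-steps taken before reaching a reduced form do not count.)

D = 40, ⌊√D⌋ = 6
descent: ρ → (-2,4,3)  [lands on river]
river: ρ → (3,2,-3)
river: ρ → (-3,4,2)
river: ρ → (2,4,-3)
river: ρ → (-3,2,3)
river: ρ → (3,4,-2)
ρ-cycle length = 6 (tail of 1 descent step not counted)

6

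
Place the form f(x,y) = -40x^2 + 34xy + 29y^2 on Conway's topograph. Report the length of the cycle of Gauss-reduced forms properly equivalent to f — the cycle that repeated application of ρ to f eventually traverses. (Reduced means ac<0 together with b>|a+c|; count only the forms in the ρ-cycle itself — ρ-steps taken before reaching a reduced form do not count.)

D = 5796, ⌊√D⌋ = 76
river: ρ → (29,24,-45)
river: ρ → (-45,66,8)
river: ρ → (8,62,-61)
river: ρ → (-61,60,9)
river: ρ → (9,66,-40)
river: ρ → (-40,14,35)
river: ρ → (35,56,-19)
river: ρ → (-19,58,32)
river: ρ → (32,70,-7)
river: ρ → (-7,70,32)
river: ρ → (32,58,-19)
river: ρ → (-19,56,35)
river: ρ → (35,14,-40)
river: ρ → (-40,66,9)
river: ρ → (9,60,-61)
river: ρ → (-61,62,8)
river: ρ → (8,66,-45)
river: ρ → (-45,24,29)
river: ρ → (29,34,-40)
river: ρ → (-40,46,23)
river: ρ → (23,46,-40)
river: ρ → (-40,34,29)
ρ-cycle length = 22 (tail of 0 descent steps not counted)

22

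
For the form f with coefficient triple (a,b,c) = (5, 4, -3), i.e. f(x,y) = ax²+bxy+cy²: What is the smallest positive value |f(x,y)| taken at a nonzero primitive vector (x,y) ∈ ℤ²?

river: ρ → (-3,8,1)
river: ρ → (1,8,-3)
river: ρ → (-3,4,5)
river: ρ → (5,6,-2)
river: ρ → (-2,6,5)
river: ρ → (5,4,-3)
closes: descent 0, river 6
min |a| on river = 1

1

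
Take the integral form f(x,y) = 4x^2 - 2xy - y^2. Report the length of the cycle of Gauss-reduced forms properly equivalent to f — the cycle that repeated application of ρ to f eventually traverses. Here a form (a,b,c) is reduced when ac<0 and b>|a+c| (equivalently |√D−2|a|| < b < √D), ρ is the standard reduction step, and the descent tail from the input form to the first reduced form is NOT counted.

D = 20, ⌊√D⌋ = 4
descent: ρ → (-1,4,1)  [lands on river]
river: ρ → (1,4,-1)
ρ-cycle length = 2 (tail of 1 descent step not counted)

2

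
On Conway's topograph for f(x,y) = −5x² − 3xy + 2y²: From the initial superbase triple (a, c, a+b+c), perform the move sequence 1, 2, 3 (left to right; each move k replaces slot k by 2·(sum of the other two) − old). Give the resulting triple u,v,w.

start (-5,2,-6) = (f(1,0),f(0,1),f(1,1))
replace slot 1: 2·(2+(-6)) − (-5) = -3 → (-3,2,-6)
replace slot 2: 2·((-3)+(-6)) − 2 = -20 → (-3,-20,-6)
replace slot 3: 2·((-3)+(-20)) − (-6) = -40 → (-3,-20,-40)

-3,-20,-40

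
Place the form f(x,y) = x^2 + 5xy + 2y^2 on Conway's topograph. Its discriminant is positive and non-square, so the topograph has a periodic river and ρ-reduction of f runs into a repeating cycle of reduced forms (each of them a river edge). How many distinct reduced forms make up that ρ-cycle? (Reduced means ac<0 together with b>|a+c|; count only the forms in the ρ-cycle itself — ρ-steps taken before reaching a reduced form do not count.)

D = 17, ⌊√D⌋ = 4
descent: ρ → (2,3,-1)  [lands on river]
river: ρ → (-1,3,2)
river: ρ → (2,1,-2)
river: ρ → (-2,3,1)
river: ρ → (1,3,-2)
river: ρ → (-2,1,2)
ρ-cycle length = 6 (tail of 1 descent step not counted)

6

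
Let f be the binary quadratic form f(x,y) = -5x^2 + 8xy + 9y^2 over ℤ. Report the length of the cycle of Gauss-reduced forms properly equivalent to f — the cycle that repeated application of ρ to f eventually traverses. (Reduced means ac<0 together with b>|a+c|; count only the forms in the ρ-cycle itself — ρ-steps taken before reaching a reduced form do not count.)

D = 244, ⌊√D⌋ = 15
river: ρ → (9,10,-4)
river: ρ → (-4,14,3)
river: ρ → (3,10,-12)
river: ρ → (-12,14,1)
river: ρ → (1,14,-12)
river: ρ → (-12,10,3)
river: ρ → (3,14,-4)
river: ρ → (-4,10,9)
river: ρ → (9,8,-5)
river: ρ → (-5,12,5)
river: ρ → (5,8,-9)
river: ρ → (-9,10,4)
river: ρ → (4,14,-3)
river: ρ → (-3,10,12)
river: ρ → (12,14,-1)
river: ρ → (-1,14,12)
river: ρ → (12,10,-3)
river: ρ → (-3,14,4)
river: ρ → (4,10,-9)
river: ρ → (-9,8,5)
river: ρ → (5,12,-5)
river: ρ → (-5,8,9)
ρ-cycle length = 22 (tail of 0 descent steps not counted)

22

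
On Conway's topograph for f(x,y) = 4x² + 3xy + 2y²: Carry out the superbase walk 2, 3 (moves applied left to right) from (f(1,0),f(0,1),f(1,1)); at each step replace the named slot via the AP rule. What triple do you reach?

start (4,2,9) = (f(1,0),f(0,1),f(1,1))
replace slot 2: 2·(4+9) − 2 = 24 → (4,24,9)
replace slot 3: 2·(4+24) − 9 = 47 → (4,24,47)

4,24,47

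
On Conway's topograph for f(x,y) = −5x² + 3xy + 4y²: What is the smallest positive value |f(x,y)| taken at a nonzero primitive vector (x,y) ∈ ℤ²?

river: ρ → (4,5,-4)
river: ρ → (-4,3,5)
river: ρ → (5,7,-2)
river: ρ → (-2,9,1)
river: ρ → (1,9,-2)
river: ρ → (-2,7,5)
river: ρ → (5,3,-4)
river: ρ → (-4,5,4)
river: ρ → (4,3,-5)
river: ρ → (-5,7,2)
river: ρ → (2,9,-1)
river: ρ → (-1,9,2)
river: ρ → (2,7,-5)
river: ρ → (-5,3,4)
closes: descent 0, river 14
min |a| on river = 1

1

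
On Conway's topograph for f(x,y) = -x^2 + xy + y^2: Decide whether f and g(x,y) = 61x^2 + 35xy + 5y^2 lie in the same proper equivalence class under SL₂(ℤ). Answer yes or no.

D₁ = 5, D₂ = 5
river cycle of f (length 2): (1, 1, -1), (-1, 1, 1)
river cycle of g (length 2): (1, 1, -1), (-1, 1, 1)
cycles coincide ⇒ equivalent

yes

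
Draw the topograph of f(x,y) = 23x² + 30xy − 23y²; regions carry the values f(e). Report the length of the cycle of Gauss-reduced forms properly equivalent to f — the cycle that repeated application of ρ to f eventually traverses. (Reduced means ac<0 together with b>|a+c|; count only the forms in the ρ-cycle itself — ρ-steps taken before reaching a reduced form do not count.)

D = 3016, ⌊√D⌋ = 54
river: ρ → (-23,16,30)
river: ρ → (30,44,-9)
river: ρ → (-9,46,25)
river: ρ → (25,54,-1)
river: ρ → (-1,54,25)
river: ρ → (25,46,-9)
river: ρ → (-9,44,30)
river: ρ → (30,16,-23)
river: ρ → (-23,30,23)
river: ρ → (23,16,-30)
river: ρ → (-30,44,9)
river: ρ → (9,46,-25)
river: ρ → (-25,54,1)
river: ρ → (1,54,-25)
river: ρ → (-25,46,9)
river: ρ → (9,44,-30)
river: ρ → (-30,16,23)
river: ρ → (23,30,-23)
ρ-cycle length = 18 (tail of 0 descent steps not counted)

18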